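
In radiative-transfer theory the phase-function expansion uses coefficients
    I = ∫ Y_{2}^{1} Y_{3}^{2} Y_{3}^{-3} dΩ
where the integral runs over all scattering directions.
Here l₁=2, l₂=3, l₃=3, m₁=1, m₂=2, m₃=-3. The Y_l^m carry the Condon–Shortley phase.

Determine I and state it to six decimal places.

-0.210261

Checks pass: Σm=0; 8 even; l₃=3∈[1,5].
(2·2+1)(2·3+1)(2·3+1) = 245
Δ: 2! 2! 4! / 9! → 1/3780
sum: t=0:+1/24 t=1:−1/4 t=2:+1/24 = -1/6
3j²(2 3 3; 0 0 0) = Δ·Π!·Σ² = 4/105  (sign +1)
sum: t=1:−1/48 = -1/48
3j²(2 3 3; 1 2 -3) = Δ·Π!·Σ² = 5/84  (sign -1)
combine: 4πI² = 245·4/105·5/84 = 5/9
take √, sign -1: I = -0.21026104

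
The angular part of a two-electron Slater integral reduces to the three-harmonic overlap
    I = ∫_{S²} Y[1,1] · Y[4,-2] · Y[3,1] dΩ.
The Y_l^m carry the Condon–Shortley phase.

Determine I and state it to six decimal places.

m-sum 0 ✓  L=8 even ✓  3≤3≤5 ✓
Π(2lᵢ+1) = 3×9×7 = 189
triangle coeff Δ(1,4,3) = 1/252
Σ_t [1,1]: t=1:−1/36 = -1/36
(3j)²=4/63 [(1 4 3; 0 0 0)], sign=+1
Σ_t [0,0]: t=0:+1/96 = 1/96
(3j)²=5/84 [(1 4 3; 1 -2 1)], sign=+1
⇒ 4πI² = 5/7
I = (+1)√(5/7/(4π)) = 0.23841361

0.238414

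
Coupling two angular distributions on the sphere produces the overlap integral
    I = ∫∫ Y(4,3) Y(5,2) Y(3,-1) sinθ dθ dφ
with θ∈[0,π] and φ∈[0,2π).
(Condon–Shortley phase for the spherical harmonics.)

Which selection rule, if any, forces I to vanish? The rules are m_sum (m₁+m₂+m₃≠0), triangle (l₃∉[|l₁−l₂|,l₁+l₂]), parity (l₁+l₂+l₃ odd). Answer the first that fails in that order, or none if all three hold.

m_sum

azimuthal sum: 3 + 2 − 1 = 4  ✗
1 ≤ 3 ≤ 9 (triangle on l)
L = 4 + 5 + 3 = 12 (even)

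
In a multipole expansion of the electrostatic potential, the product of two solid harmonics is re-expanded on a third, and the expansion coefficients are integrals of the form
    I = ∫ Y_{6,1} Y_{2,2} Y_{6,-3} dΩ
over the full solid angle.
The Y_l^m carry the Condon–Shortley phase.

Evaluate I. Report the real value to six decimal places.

0.177674

Rules hold: Σm=0, L=14 even, 4≤6≤8.
N = 13·5·13 = 845
Δ = 2!·10!·2!/15! = 1/90090
Racah Σ t=0..2: t=0:+1/69120 t=1:−1/14400 t=2:+1/69120 = -7/172800
⇒ 3j(6 2 6; 0 0 0)² = 14/715, sgn -1
Racah Σ t=2..2: t=2:+1/120960 = 1/120960
⇒ 3j(6 2 6; 1 2 -3)² = 24/1001, sgn -1
4πI² = N·(3j₀)²·(3jₘ)² = 48/121
I = +1·√(0.396694/4π) = 0.17767364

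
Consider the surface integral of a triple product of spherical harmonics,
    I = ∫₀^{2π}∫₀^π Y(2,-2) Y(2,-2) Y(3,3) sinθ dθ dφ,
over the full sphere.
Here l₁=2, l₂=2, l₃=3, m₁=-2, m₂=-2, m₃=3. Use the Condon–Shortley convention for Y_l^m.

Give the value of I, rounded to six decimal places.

m-sum = -2 − 2 + 3 = -1 ≠ 0 ⇒ I = 0

0.000000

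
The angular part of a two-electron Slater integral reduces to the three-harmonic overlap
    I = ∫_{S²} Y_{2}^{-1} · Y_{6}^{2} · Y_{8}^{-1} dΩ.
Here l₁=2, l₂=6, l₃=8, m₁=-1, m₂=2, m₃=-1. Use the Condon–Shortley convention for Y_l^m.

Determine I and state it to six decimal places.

Checks pass: Σm=0; 16 even; l₃=8∈[4,8].
(2·2+1)(2·6+1)(2·8+1) = 1105
Δ: 0! 4! 12! / 17! → 1/30940
sum: t=0:+1/2073600 = 1/2073600
3j²(2 6 8; 0 0 0) = Δ·Π!·Σ² = 28/1105  (sign +1)
sum: t=0:+1/5806080 = 1/5806080
3j²(2 6 8; -1 2 -1) = Δ·Π!·Σ² = 9/884  (sign -1)
combine: 4πI² = 1105·28/1105·9/884 = 63/221
take √, sign -1: I = -0.15061534

-0.150615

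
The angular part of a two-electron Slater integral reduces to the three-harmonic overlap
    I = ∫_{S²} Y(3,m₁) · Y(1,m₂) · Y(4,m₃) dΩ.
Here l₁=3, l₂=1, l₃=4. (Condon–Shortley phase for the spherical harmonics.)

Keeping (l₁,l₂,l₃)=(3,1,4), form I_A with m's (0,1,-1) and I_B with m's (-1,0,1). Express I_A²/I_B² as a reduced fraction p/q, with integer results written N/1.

2/3

l's match ⇒ only the (l;m) 3-j factors differ between A and B.
A: triangle coeff Δ(3,1,4) = 1/252; Σ_t [0,0]: t=0:+1/72 = 1/72; (3j)²=5/126 [(3 1 4; 0 1 -1)], sign=-1
B: triangle coeff Δ(3,1,4) = 1/252; Σ_t [0,0]: t=0:+1/48 = 1/48; (3j)²=5/84 [(3 1 4; -1 0 1)], sign=-1
I_A²/I_B² = (5/126)/(5/84) = 2/3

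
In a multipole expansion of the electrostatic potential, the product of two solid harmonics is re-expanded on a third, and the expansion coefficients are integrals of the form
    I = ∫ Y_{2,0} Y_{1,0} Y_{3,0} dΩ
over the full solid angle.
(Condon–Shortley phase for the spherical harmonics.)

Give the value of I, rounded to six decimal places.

Checks pass: Σm=0; 6 even; l₃=3∈[1,3].
(2·2+1)(2·1+1)(2·3+1) = 105
Δ: 0! 4! 2! / 7! → 1/105
sum: t=0:+1/4 = 1/4
3j²(2 1 3; 0 0 0) = Δ·Π!·Σ² = 3/35  (sign -1)
(m-triple is (0,0,0) — same symbol as above.)
combine: 4πI² = 105·3/35·3/35 = 27/35
take √, sign +1: I = 0.24776670

0.247767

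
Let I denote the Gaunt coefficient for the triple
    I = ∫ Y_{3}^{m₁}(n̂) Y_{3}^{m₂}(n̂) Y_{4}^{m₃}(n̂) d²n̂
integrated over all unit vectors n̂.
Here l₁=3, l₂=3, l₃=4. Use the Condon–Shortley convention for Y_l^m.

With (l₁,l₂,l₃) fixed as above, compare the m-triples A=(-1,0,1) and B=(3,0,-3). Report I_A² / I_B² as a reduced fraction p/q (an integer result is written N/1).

Shared (l₁,l₂,l₃)=(3,3,4): N and (l;000)² cancel in I_A²/I_B².
A: Δ = 2!·4!·4!/11! = 1/34650; Racah Σ t=0..2: t=0:+1/288 t=1:−1/24 t=2:+1/48 = -5/288; ⇒ 3j(3 3 4; -1 0 1)² = 5/462, sgn +1
B: Δ = 2!·4!·4!/11! = 1/34650; Racah Σ t=0..0: t=0:+1/288 = 1/288; ⇒ 3j(3 3 4; 3 0 -3)² = 1/22, sgn -1
I_A²/I_B² = (5/462)/(1/22) = 5/21

5/21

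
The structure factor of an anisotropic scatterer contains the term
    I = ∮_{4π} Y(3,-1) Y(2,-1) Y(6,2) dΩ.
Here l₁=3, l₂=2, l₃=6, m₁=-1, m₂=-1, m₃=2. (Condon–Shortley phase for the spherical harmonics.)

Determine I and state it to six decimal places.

0.000000

triangle: need 1≤l₃≤5, have 6; I=0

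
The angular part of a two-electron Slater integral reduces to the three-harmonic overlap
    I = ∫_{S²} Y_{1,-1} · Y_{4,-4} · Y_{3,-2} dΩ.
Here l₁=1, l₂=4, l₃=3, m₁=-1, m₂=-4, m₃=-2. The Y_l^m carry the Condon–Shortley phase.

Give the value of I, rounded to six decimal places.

0.000000

-1 − 4 − 2 = -7 ≠ 0: azimuthal integral kills it; I = 0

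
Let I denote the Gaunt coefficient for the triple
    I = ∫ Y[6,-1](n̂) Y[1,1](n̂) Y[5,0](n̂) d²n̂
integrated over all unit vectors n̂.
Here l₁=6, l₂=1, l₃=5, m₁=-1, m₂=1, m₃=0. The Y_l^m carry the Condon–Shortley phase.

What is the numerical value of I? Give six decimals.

Rules hold: Σm=0, L=12 even, 5≤5≤7.
N = 13·3·11 = 429
Δ = 2!·10!·0!/13! = 1/858
Racah Σ t=1..1: t=1:−1/14400 = -1/14400
⇒ 3j(6 1 5; 0 0 0)² = 6/143, sgn +1
Racah Σ t=2..2: t=2:+1/28800 = 1/28800
⇒ 3j(6 1 5; -1 1 0)² = 7/286, sgn -1
4πI² = N·(3j₀)²·(3jₘ)² = 63/143
I = -1·√(0.440559/4π) = -0.18723944

-0.187239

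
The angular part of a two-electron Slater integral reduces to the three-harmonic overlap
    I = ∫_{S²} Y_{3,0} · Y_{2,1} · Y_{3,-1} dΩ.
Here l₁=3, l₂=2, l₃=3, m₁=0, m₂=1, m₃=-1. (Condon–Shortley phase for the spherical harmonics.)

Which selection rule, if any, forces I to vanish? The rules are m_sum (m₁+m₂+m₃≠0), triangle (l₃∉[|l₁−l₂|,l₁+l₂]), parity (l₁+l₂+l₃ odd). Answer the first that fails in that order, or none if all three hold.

none

Σmᵢ = 0  ✓
l₃∈[|l₁−l₂|,l₁+l₂]=[1,5], have l₃=3  ✓
Σlᵢ = 8 ⇒ even  ✓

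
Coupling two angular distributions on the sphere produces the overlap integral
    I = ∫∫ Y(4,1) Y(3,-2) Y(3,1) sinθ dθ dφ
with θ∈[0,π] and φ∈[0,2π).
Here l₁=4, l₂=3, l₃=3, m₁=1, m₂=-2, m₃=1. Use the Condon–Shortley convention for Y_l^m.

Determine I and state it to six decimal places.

Rules hold: Σm=0, L=10 even, 1≤3≤7.
N = 9·7·7 = 441
Δ = 4!·4!·2!/11! = 1/34650
Racah Σ t=1..3: t=1:−1/72 t=2:+1/16 t=3:−1/72 = 5/144
⇒ 3j(4 3 3; 0 0 0)² = 2/77, sgn -1
Racah Σ t=0..1: t=0:+1/144 t=1:−1/48 = -1/72
⇒ 3j(4 3 3; 1 -2 1)² = 16/693, sgn -1
4πI² = N·(3j₀)²·(3jₘ)² = 32/121
I = +1·√(0.264463/4π) = 0.14506992

0.145070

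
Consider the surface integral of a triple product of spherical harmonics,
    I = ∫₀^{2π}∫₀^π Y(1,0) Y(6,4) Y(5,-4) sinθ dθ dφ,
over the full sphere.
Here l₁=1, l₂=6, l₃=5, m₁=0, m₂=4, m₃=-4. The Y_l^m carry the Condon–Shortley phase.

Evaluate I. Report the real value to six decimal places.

0.182727

Rules hold: Σm=0, L=12 even, 5≤5≤7.
N = 3·13·11 = 429
Δ = 2!·0!·10!/13! = 1/858
Racah Σ t=1..1: t=1:−1/14400 = -1/14400
⇒ 3j(1 6 5; 0 0 0)² = 6/143, sgn +1
Racah Σ t=1..1: t=1:−1/362880 = -1/362880
⇒ 3j(1 6 5; 0 4 -4)² = 10/429, sgn +1
4πI² = N·(3j₀)²·(3jₘ)² = 60/143
I = +1·√(0.41958/4π) = 0.18272698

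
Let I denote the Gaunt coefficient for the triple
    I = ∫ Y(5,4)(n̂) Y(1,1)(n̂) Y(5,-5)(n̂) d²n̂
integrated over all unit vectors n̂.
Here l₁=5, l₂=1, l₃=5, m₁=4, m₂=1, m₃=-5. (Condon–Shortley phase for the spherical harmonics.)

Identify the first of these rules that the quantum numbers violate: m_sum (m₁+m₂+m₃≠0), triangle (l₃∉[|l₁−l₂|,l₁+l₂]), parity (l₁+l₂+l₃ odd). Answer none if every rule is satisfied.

azimuthal sum: 4 + 1 − 5 = 0  ✓
4 ≤ 5 ≤ 6 (triangle on l)  ✓
L = 5 + 1 + 5 = 11 (odd)  ✗

parity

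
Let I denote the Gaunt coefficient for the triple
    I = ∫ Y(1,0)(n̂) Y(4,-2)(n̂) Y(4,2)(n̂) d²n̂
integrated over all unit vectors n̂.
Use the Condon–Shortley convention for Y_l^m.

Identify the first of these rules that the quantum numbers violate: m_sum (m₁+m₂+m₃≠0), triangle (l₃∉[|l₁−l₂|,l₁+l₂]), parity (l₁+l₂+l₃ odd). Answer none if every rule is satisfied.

azimuthal sum: 0 − 2 + 2 = 0  ✓
3 ≤ 4 ≤ 5 (triangle on l)  ✓
L = 1 + 4 + 4 = 9 (odd)  ✗

parity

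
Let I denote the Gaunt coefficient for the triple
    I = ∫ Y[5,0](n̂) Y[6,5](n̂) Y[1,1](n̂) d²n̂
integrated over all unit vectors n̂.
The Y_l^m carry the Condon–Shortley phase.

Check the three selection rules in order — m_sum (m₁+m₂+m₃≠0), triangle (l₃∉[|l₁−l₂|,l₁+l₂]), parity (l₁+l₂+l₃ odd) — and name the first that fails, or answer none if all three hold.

m_sum

Σmᵢ = 6  ✗
l₃∈[|l₁−l₂|,l₁+l₂]=[1,11], have l₃=1
Σlᵢ = 12 ⇒ even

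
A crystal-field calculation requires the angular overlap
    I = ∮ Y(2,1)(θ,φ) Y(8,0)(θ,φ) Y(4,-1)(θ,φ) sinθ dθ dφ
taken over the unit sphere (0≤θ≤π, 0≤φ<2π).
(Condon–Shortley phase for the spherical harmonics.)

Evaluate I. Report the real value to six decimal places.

0.000000

|2−8|≤4≤2+8 violated ⇒ I = 0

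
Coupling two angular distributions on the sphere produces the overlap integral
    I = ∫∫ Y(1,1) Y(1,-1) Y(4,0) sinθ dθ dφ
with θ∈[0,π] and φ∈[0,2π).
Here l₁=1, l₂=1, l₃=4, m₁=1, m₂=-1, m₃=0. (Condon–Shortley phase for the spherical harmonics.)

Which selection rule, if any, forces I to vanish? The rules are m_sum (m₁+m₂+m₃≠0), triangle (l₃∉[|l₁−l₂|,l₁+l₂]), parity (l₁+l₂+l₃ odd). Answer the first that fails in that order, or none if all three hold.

azimuthal sum: 1 − 1 + 0 = 0  ✓
0 ≤ 4 ≤ 2 (triangle on l)  ✗
L = 1 + 1 + 4 = 6 (even)

triangle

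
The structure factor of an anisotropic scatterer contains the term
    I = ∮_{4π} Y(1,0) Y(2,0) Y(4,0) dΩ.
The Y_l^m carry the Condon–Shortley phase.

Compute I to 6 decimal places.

l₃=4 ∉ [1,3] — triangle fails ⇒ I = 0

0.000000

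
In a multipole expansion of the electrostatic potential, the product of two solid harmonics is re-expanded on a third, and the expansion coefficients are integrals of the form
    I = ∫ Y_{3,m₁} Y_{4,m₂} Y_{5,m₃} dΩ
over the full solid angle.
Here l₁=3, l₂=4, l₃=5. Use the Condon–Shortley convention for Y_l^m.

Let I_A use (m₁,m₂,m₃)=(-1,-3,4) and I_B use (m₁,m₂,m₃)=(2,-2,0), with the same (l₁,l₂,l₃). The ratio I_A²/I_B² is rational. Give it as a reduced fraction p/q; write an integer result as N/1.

Same 3,4,5: normalisation and zero-m 3j drop out of the ratio.
A: Δ: 2! 4! 6! / 13! → 1/180180; sum: t=0:+1/5760 t=1:−1/4320 = -1/17280; 3j²(3 4 5; -1 -3 4) = Δ·Π!·Σ² = 7/4290  (sign +1)
B: Δ: 2! 4! 6! / 13! → 1/180180; sum: t=0:+1/576 t=1:−1/2880 = 1/720; 3j²(3 4 5; 2 -2 0) = Δ·Π!·Σ² = 80/3003  (sign -1)
I_A²/I_B² = (7/4290)/(80/3003) = 49/800

49/800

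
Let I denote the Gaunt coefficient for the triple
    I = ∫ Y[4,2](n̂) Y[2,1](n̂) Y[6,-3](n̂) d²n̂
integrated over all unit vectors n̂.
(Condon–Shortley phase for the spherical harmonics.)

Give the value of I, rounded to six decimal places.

m-sum 0 ✓  L=12 even ✓  2≤6≤6 ✓
Π(2lᵢ+1) = 9×5×13 = 585
triangle coeff Δ(4,2,6) = 1/6435
Σ_t [0,0]: t=0:+1/2304 = 1/2304
(3j)²=5/143 [(4 2 6; 0 0 0)], sign=+1
Σ_t [0,0]: t=0:+1/8640 = 1/8640
(3j)²=28/715 [(4 2 6; 2 1 -3)], sign=-1
⇒ 4πI² = 1260/1573
I = (-1)√(1260/1573/(4π)) = -0.25247360

-0.252474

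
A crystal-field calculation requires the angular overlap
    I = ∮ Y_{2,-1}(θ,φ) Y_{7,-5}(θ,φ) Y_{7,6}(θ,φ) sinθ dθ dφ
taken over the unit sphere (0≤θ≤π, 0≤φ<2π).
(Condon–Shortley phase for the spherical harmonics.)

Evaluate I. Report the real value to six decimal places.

0.196071

m-sum 0 ✓  L=16 even ✓  5≤7≤9 ✓
Π(2lᵢ+1) = 5×15×15 = 1125
triangle coeff Δ(2,7,7) = 1/185640
Σ_t [0,2]: t=0:+1/2419200 t=1:−1/518400 t=2:+1/2419200 = -1/907200
(3j)²=56/3315 [(2 7 7; 0 0 0)], sign=+1
Σ_t [1,2]: t=1:−1/79833600 t=2:+1/958003200 = -1/87091200
(3j)²=121/4760 [(2 7 7; -1 -5 6)], sign=+1
⇒ 4πI² = 1815/3757
I = (+1)√(1815/3757/(4π)) = 0.19607074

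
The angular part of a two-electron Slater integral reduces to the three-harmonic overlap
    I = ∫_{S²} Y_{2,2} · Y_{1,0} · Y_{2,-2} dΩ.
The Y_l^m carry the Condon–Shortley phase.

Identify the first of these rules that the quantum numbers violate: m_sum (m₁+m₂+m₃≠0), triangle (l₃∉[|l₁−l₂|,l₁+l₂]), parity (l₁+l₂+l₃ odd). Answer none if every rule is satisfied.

azimuthal sum: 2 + 0 − 2 = 0  ✓
1 ≤ 2 ≤ 3 (triangle on l)  ✓
L = 2 + 1 + 2 = 5 (odd)  ✗

parity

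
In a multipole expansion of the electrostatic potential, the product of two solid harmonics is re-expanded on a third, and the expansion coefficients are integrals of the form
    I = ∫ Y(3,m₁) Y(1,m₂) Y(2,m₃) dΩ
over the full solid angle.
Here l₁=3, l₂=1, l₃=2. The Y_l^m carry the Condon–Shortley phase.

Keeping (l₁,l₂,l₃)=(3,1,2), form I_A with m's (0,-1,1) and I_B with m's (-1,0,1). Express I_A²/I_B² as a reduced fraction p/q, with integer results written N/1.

Shared (l₁,l₂,l₃)=(3,1,2): N and (l;000)² cancel in I_A²/I_B².
A: Δ = 2!·4!·0!/7! = 1/105; Racah Σ t=0..0: t=0:+1/12 = 1/12; ⇒ 3j(3 1 2; 0 -1 1)² = 1/35, sgn -1
B: Δ = 2!·4!·0!/7! = 1/105; Racah Σ t=1..1: t=1:−1/6 = -1/6; ⇒ 3j(3 1 2; -1 0 1)² = 8/105, sgn +1
I_A²/I_B² = (1/35)/(8/105) = 3/8

3/8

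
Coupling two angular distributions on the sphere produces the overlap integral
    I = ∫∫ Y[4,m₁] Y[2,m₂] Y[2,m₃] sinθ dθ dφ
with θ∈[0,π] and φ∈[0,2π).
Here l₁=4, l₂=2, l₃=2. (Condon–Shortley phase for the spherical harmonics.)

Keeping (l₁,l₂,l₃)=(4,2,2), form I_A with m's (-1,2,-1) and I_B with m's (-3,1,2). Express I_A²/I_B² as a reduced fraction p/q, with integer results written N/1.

l's match ⇒ only the (l;m) 3-j factors differ between A and B.
A: triangle coeff Δ(4,2,2) = 1/630; Σ_t [4,4]: t=4:+1/144 = 1/144; (3j)²=1/126 [(4 2 2; -1 2 -1)], sign=-1
B: triangle coeff Δ(4,2,2) = 1/630; Σ_t [3,3]: t=3:−1/144 = -1/144; (3j)²=1/18 [(4 2 2; -3 1 2)], sign=-1
I_A²/I_B² = (1/126)/(1/18) = 1/7

1/7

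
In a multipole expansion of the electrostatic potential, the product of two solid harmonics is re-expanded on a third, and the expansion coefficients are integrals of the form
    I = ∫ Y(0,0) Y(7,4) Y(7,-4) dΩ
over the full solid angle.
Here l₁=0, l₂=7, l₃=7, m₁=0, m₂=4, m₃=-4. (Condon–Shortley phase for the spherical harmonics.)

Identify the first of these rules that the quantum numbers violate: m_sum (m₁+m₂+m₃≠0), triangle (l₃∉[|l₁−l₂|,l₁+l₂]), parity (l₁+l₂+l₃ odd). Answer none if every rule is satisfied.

none

m₁+m₂+m₃ = 0 + 4 − 4 = 0  ✓
triangle: |0−7|=7 ≤ l₃=7 ≤ 0+7=7  ✓
parity: l₁+l₂+l₃ = 14 is even  ✓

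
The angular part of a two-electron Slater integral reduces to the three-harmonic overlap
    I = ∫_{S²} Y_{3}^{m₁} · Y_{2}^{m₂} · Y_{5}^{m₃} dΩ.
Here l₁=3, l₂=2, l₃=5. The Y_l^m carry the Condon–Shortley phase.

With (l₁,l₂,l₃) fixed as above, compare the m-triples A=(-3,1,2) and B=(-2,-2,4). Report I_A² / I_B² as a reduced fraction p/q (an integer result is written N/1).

Shared (l₁,l₂,l₃)=(3,2,5): N and (l;000)² cancel in I_A²/I_B².
A: Δ = 0!·6!·4!/11! = 1/2310; Racah Σ t=0..0: t=0:+1/4320 = 1/4320; ⇒ 3j(3 2 5; -3 1 2)² = 1/330, sgn -1
B: Δ = 0!·6!·4!/11! = 1/2310; Racah Σ t=0..0: t=0:+1/2880 = 1/2880; ⇒ 3j(3 2 5; -2 -2 4)² = 3/55, sgn -1
I_A²/I_B² = (1/330)/(3/55) = 1/18

1/18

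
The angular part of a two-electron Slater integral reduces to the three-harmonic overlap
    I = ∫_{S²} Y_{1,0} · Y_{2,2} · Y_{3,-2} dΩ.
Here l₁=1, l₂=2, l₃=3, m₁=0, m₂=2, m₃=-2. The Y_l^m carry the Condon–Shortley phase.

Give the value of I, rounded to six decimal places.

0.184674

Rules hold: Σm=0, L=6 even, 1≤3≤3.
N = 3·5·7 = 105
Δ = 0!·2!·4!/7! = 1/105
Racah Σ t=0..0: t=0:+1/4 = 1/4
⇒ 3j(1 2 3; 0 0 0)² = 3/35, sgn -1
Racah Σ t=0..0: t=0:+1/24 = 1/24
⇒ 3j(1 2 3; 0 2 -2)² = 1/21, sgn -1
4πI² = N·(3j₀)²·(3jₘ)² = 3/7
I = +1·√(0.428571/4π) = 0.18467439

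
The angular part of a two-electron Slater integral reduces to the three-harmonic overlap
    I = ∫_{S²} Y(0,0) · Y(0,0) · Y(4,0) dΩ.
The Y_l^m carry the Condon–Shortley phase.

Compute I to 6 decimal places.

0.000000

|0−0|≤4≤0+0 violated ⇒ I = 0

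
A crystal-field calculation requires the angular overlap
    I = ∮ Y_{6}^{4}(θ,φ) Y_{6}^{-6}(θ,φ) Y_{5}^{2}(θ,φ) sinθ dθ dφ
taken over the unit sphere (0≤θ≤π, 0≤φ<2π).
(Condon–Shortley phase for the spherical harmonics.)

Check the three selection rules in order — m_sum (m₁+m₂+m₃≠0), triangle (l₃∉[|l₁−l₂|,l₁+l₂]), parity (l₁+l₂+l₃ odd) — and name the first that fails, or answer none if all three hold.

parity

m₁+m₂+m₃ = 4 − 6 + 2 = 0  ✓
triangle: |6−6|=0 ≤ l₃=5 ≤ 6+6=12  ✓
parity: l₁+l₂+l₃ = 17 is odd  ✗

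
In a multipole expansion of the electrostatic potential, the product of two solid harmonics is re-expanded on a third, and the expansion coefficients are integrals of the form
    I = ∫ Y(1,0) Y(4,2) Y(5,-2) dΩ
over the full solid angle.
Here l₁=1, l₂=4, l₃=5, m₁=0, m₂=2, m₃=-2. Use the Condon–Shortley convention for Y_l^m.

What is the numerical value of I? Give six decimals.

0.225034

Checks pass: Σm=0; 10 even; l₃=5∈[3,5].
(2·1+1)(2·4+1)(2·5+1) = 297
Δ: 0! 2! 8! / 11! → 1/495
sum: t=0:+1/576 = 1/576
3j²(1 4 5; 0 0 0) = Δ·Π!·Σ² = 5/99  (sign -1)
sum: t=0:+1/1440 = 1/1440
3j²(1 4 5; 0 2 -2) = Δ·Π!·Σ² = 7/165  (sign -1)
combine: 4πI² = 297·5/99·7/165 = 7/11
take √, sign +1: I = 0.22503380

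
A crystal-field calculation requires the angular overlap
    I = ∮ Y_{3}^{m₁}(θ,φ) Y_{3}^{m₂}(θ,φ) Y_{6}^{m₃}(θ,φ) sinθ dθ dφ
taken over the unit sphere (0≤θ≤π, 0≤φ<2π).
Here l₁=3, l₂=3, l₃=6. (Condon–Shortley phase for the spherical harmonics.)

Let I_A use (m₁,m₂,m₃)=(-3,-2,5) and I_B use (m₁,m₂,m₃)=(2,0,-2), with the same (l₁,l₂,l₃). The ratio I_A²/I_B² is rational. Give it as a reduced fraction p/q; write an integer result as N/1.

Shared (l₁,l₂,l₃)=(3,3,6): N and (l;000)² cancel in I_A²/I_B².
A: Δ = 0!·6!·6!/13! = 1/12012; Racah Σ t=0..0: t=0:+1/86400 = 1/86400; ⇒ 3j(3 3 6; -3 -2 5)² = 1/26, sgn -1
B: Δ = 0!·6!·6!/13! = 1/12012; Racah Σ t=0..0: t=0:+1/4320 = 1/4320; ⇒ 3j(3 3 6; 2 0 -2)² = 8/429, sgn +1
I_A²/I_B² = (1/26)/(8/429) = 33/16

33/16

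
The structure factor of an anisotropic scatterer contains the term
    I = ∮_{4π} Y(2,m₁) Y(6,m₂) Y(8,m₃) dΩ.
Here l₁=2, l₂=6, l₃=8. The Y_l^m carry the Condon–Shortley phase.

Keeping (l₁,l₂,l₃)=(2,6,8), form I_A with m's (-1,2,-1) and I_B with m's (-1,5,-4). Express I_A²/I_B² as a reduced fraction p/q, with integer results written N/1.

l's match ⇒ only the (l;m) 3-j factors differ between A and B.
A: triangle coeff Δ(2,6,8) = 1/30940; Σ_t [0,0]: t=0:+1/5806080 = 1/5806080; (3j)²=9/884 [(2 6 8; -1 2 -1)], sign=-1
B: triangle coeff Δ(2,6,8) = 1/30940; Σ_t [0,0]: t=0:+1/239500800 = 1/239500800; (3j)²=12/7735 [(2 6 8; -1 5 -4)], sign=+1
I_A²/I_B² = (9/884)/(12/7735) = 105/16

105/16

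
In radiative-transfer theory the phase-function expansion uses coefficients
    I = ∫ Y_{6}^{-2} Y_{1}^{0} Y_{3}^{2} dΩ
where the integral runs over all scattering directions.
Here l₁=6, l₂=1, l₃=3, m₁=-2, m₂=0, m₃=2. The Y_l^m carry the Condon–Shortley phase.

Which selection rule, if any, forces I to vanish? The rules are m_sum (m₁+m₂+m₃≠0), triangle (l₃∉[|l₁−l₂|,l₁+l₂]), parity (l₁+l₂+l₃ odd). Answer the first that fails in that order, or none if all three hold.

triangle

azimuthal sum: -2 + 0 + 2 = 0  ✓
5 ≤ 3 ≤ 7 (triangle on l)  ✗
L = 6 + 1 + 3 = 10 (even)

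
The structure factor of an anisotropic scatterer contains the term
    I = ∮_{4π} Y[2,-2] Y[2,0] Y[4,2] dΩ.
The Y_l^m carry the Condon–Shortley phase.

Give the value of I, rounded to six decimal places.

0.156078

Checks pass: Σm=0; 8 even; l₃=4∈[0,4].
(2·2+1)(2·2+1)(2·4+1) = 225
Δ: 0! 4! 4! / 9! → 1/630
sum: t=0:+1/16 = 1/16
3j²(2 2 4; 0 0 0) = Δ·Π!·Σ² = 2/35  (sign +1)
sum: t=0:+1/96 = 1/96
3j²(2 2 4; -2 0 2) = Δ·Π!·Σ² = 1/42  (sign +1)
combine: 4πI² = 225·2/35·1/42 = 15/49
take √, sign +1: I = 0.15607835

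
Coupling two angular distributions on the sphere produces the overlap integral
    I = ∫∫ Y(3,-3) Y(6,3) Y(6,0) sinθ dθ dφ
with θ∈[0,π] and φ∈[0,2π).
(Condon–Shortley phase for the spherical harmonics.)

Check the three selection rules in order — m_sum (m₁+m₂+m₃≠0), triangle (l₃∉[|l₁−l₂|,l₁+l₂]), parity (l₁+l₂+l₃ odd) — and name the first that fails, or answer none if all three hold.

parity

m₁+m₂+m₃ = -3 + 3 + 0 = 0  ✓
triangle: |3−6|=3 ≤ l₃=6 ≤ 3+6=9  ✓
parity: l₁+l₂+l₃ = 15 is odd  ✗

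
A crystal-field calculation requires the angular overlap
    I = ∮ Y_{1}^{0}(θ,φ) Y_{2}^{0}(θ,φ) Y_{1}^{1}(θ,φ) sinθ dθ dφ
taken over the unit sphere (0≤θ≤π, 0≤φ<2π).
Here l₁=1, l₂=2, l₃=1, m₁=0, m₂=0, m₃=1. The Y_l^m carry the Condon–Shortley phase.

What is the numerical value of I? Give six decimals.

0.000000

0 + 0 + 1 = 1 ≠ 0: azimuthal integral kills it; I = 0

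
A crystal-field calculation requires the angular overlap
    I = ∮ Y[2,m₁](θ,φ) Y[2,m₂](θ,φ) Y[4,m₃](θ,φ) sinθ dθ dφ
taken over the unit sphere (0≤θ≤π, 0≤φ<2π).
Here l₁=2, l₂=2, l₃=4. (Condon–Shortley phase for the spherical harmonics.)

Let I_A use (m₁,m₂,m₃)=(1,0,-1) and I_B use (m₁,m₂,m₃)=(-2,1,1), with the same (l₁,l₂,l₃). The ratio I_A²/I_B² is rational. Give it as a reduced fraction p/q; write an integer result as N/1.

6/1

Shared (l₁,l₂,l₃)=(2,2,4): N and (l;000)² cancel in I_A²/I_B².
A: Δ = 0!·4!·4!/9! = 1/630; Racah Σ t=0..0: t=0:+1/24 = 1/24; ⇒ 3j(2 2 4; 1 0 -1)² = 1/21, sgn -1
B: Δ = 0!·4!·4!/9! = 1/630; Racah Σ t=0..0: t=0:+1/144 = 1/144; ⇒ 3j(2 2 4; -2 1 1)² = 1/126, sgn -1
I_A²/I_B² = (1/21)/(1/126) = 6/1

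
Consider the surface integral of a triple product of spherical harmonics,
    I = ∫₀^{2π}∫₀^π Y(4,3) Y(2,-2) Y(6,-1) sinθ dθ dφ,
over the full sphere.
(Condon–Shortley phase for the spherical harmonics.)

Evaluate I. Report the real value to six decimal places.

-0.035563

Rules hold: Σm=0, L=12 even, 2≤6≤6.
N = 9·5·13 = 585
Δ = 0!·8!·4!/13! = 1/6435
Racah Σ t=0..0: t=0:+1/2304 = 1/2304
⇒ 3j(4 2 6; 0 0 0)² = 5/143, sgn +1
Racah Σ t=0..0: t=0:+1/120960 = 1/120960
⇒ 3j(4 2 6; 3 -2 -1)² = 1/1287, sgn -1
4πI² = N·(3j₀)²·(3jₘ)² = 25/1573
I = -1·√(0.0158932/4π) = -0.03556319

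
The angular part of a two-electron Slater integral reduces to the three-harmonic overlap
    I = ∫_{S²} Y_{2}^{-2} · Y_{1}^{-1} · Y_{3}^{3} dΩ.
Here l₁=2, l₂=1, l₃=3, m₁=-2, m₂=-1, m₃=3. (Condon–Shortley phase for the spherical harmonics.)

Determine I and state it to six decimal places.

-0.319865

Rules hold: Σm=0, L=6 even, 1≤3≤3.
N = 5·3·7 = 105
Δ = 0!·4!·2!/7! = 1/105
Racah Σ t=0..0: t=0:+1/4 = 1/4
⇒ 3j(2 1 3; 0 0 0)² = 3/35, sgn -1
Racah Σ t=0..0: t=0:+1/48 = 1/48
⇒ 3j(2 1 3; -2 -1 3)² = 1/7, sgn +1
4πI² = N·(3j₀)²·(3jₘ)² = 9/7
I = -1·√(1.28571/4π) = -0.31986543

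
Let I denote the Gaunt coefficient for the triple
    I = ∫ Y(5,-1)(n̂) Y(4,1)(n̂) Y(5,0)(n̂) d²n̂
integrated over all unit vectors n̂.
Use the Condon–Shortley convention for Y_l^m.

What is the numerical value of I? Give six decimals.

-0.053153

m-sum 0 ✓  L=14 even ✓  1≤5≤9 ✓
Π(2lᵢ+1) = 11×9×11 = 1089
triangle coeff Δ(5,4,5) = 1/3153150
Σ_t [0,4]: t=0:+1/69120 t=1:−1/1728 t=2:+1/576 t=3:−1/1728 t=4:+1/69120 = 7/11520
(3j)²=2/143 [(5 4 5; 0 0 0)], sign=-1
Σ_t [1,4]: t=1:−1/17280 t=2:+1/1152 t=3:−1/864 t=4:+1/6912 = -7/34560
(3j)²=1/429 [(5 4 5; -1 1 0)], sign=+1
⇒ 4πI² = 6/169
I = (-1)√(6/169/(4π)) = -0.05315295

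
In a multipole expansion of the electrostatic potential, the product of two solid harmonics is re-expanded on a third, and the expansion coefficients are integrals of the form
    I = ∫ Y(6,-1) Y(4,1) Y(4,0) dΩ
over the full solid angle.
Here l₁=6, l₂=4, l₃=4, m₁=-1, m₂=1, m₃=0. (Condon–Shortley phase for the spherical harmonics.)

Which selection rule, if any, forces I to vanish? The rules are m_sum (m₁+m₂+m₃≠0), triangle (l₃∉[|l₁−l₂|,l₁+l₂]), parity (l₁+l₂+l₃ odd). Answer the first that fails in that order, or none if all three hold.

m₁+m₂+m₃ = -1 + 1 + 0 = 0  ✓
triangle: |6−4|=2 ≤ l₃=4 ≤ 6+4=10  ✓
parity: l₁+l₂+l₃ = 14 is even  ✓

none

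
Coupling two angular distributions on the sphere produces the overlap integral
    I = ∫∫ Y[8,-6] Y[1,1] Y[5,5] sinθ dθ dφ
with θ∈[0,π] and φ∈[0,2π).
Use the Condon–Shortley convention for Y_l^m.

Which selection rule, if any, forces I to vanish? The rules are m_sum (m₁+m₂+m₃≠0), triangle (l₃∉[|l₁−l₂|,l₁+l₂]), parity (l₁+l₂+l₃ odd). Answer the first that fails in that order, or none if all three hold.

triangle

azimuthal sum: -6 + 1 + 5 = 0  ✓
7 ≤ 5 ≤ 9 (triangle on l)  ✗
L = 8 + 1 + 5 = 14 (even)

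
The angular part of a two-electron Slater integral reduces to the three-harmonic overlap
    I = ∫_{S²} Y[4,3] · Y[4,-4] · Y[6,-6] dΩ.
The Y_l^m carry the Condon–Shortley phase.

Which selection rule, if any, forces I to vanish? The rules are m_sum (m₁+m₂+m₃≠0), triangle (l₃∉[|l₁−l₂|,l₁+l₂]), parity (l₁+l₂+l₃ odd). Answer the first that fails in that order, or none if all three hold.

Σmᵢ = -7  ✗
l₃∈[|l₁−l₂|,l₁+l₂]=[0,8], have l₃=6
Σlᵢ = 14 ⇒ even

m_sum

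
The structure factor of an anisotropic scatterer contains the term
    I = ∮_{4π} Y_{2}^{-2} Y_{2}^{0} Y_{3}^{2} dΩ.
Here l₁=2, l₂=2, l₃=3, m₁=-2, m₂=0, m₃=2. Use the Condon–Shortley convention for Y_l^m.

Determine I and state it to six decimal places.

0.000000

Σlᵢ=7 odd — θ-integrand is odd under cosθ→−cosθ; I=0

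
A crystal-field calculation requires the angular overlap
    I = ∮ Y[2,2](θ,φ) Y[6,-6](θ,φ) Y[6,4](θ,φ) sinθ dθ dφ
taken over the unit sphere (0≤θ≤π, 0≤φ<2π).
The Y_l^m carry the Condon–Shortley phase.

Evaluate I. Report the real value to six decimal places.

-0.076075

m-sum 0 ✓  L=14 even ✓  4≤6≤8 ✓
Π(2lᵢ+1) = 5×13×13 = 845
triangle coeff Δ(2,6,6) = 1/90090
Σ_t [0,2]: t=0:+1/69120 t=1:−1/14400 t=2:+1/69120 = -7/172800
(3j)²=14/715 [(2 6 6; 0 0 0)], sign=-1
Σ_t [0,0]: t=0:+1/14515200 = 1/14515200
(3j)²=2/455 [(2 6 6; 2 -6 4)], sign=+1
⇒ 4πI² = 4/55
I = (-1)√(4/55/(4π)) = -0.07607531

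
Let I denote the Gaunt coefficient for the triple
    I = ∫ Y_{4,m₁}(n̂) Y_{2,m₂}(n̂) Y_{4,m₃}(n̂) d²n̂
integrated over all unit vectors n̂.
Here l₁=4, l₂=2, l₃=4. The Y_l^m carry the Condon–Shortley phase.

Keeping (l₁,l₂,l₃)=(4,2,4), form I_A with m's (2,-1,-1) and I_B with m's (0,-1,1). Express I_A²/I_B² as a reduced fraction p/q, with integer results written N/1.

81/10

Shared (l₁,l₂,l₃)=(4,2,4): N and (l;000)² cancel in I_A²/I_B².
A: Δ = 2!·6!·2!/11! = 1/13860; Racah Σ t=0..1: t=0:+1/96 t=1:−1/240 = 1/160; ⇒ 3j(4 2 4; 2 -1 -1)² = 27/1540, sgn -1
B: Δ = 2!·6!·2!/11! = 1/13860; Racah Σ t=0..1: t=0:+1/96 t=1:−1/72 = -1/288; ⇒ 3j(4 2 4; 0 -1 1)² = 1/462, sgn +1
I_A²/I_B² = (27/1540)/(1/462) = 81/10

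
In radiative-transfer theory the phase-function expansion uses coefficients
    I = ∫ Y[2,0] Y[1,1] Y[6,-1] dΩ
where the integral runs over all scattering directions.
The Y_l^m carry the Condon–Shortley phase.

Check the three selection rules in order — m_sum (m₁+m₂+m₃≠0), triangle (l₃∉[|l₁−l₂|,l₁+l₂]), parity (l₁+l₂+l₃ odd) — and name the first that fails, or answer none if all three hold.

azimuthal sum: 0 + 1 − 1 = 0  ✓
1 ≤ 6 ≤ 3 (triangle on l)  ✗
L = 2 + 1 + 6 = 9 (odd)

triangle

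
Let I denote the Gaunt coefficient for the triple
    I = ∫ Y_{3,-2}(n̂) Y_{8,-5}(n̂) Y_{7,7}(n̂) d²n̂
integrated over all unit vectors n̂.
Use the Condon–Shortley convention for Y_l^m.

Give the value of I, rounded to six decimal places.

0.061743

m-sum 0 ✓  L=18 even ✓  5≤7≤11 ✓
Π(2lᵢ+1) = 7×17×15 = 1785
triangle coeff Δ(3,8,7) = 1/5290740
Σ_t [1,3]: t=1:−1/7257600 t=2:+1/2073600 t=3:−1/7257600 = 1/4838400
(3j)²=252/20995 [(3 8 7; 0 0 0)], sign=-1
Σ_t [3,3]: t=3:−1/5748019200 = -1/5748019200
(3j)²=13/5814 [(3 8 7; -2 -5 7)], sign=-1
⇒ 4πI² = 294/6137
I = (+1)√(294/6137/(4π)) = 0.06174342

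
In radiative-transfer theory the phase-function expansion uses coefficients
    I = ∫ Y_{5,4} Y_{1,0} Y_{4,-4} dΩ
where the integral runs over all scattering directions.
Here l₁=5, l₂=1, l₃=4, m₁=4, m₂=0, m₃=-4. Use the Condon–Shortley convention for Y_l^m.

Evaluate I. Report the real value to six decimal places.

0.147319

Checks pass: Σm=0; 10 even; l₃=4∈[4,6].
(2·5+1)(2·1+1)(2·4+1) = 297
Δ: 2! 8! 0! / 11! → 1/495
sum: t=1:−1/576 = -1/576
3j²(5 1 4; 0 0 0) = Δ·Π!·Σ² = 5/99  (sign -1)
sum: t=1:−1/40320 = -1/40320
3j²(5 1 4; 4 0 -4) = Δ·Π!·Σ² = 1/55  (sign -1)
combine: 4πI² = 297·5/99·1/55 = 3/11
take √, sign +1: I = 0.14731920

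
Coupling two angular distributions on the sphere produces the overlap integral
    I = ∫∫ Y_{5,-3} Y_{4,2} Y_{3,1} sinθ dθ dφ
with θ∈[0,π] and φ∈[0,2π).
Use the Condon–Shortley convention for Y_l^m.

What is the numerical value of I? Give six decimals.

-0.144236

Checks pass: Σm=0; 12 even; l₃=3∈[1,9].
(2·5+1)(2·4+1)(2·3+1) = 693
Δ: 6! 4! 2! / 13! → 1/180180
sum: t=2:+1/576 t=3:−1/144 t=4:+1/576 = -1/288
3j²(5 4 3; 0 0 0) = Δ·Π!·Σ² = 20/1001  (sign +1)
sum: t=4:+1/2304 t=5:−1/720 t=6:+1/5760 = -1/1280
3j²(5 4 3; -3 2 1) = Δ·Π!·Σ² = 27/1430  (sign -1)
combine: 4πI² = 693·20/1001·27/1430 = 486/1859
take √, sign -1: I = -0.14423595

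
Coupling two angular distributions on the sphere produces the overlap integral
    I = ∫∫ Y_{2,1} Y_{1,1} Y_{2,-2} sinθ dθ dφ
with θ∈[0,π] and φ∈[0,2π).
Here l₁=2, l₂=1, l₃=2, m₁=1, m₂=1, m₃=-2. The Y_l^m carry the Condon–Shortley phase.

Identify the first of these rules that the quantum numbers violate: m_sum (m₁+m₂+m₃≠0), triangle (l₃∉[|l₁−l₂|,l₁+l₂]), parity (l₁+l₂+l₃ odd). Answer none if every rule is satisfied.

parity

azimuthal sum: 1 + 1 − 2 = 0  ✓
1 ≤ 2 ≤ 3 (triangle on l)  ✓
L = 2 + 1 + 2 = 5 (odd)  ✗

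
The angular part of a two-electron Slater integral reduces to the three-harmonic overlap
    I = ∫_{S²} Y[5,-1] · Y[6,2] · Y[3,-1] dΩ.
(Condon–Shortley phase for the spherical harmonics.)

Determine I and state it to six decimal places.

0.134828

Checks pass: Σm=0; 14 even; l₃=3∈[1,11].
(2·5+1)(2·6+1)(2·3+1) = 1001
Δ: 8! 2! 4! / 15! → 1/675675
sum: t=3:−1/8640 t=4:+1/2304 t=5:−1/8640 = 7/34560
3j²(5 6 3; 0 0 0) = Δ·Π!·Σ² = 7/429  (sign -1)
sum: t=4:+1/27648 t=5:−1/4320 t=6:+1/11520 = -1/9216
3j²(5 6 3; -1 2 -1) = Δ·Π!·Σ² = 2/143  (sign -1)
combine: 4πI² = 1001·7/429·2/143 = 98/429
take √, sign +1: I = 0.13482780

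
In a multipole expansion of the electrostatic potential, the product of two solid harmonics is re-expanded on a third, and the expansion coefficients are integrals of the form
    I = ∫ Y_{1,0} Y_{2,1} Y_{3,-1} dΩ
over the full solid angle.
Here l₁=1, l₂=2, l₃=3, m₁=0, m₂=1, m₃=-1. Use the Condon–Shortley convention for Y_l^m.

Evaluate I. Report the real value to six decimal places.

-0.233597

m-sum 0 ✓  L=6 even ✓  1≤3≤3 ✓
Π(2lᵢ+1) = 3×5×7 = 105
triangle coeff Δ(1,2,3) = 1/105
Σ_t [0,0]: t=0:+1/4 = 1/4
(3j)²=3/35 [(1 2 3; 0 0 0)], sign=-1
Σ_t [0,0]: t=0:+1/6 = 1/6
(3j)²=8/105 [(1 2 3; 0 1 -1)], sign=+1
⇒ 4πI² = 24/35
I = (-1)√(24/35/(4π)) = -0.23359668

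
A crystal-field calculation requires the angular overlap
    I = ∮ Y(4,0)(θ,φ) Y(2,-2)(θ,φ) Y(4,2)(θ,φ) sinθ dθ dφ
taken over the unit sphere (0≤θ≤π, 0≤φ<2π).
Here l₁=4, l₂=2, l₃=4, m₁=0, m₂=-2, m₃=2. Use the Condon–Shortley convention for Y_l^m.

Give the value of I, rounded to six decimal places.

m-sum 0 ✓  L=10 even ✓  2≤4≤6 ✓
Π(2lᵢ+1) = 9×5×9 = 405
triangle coeff Δ(4,2,4) = 1/13860
Σ_t [0,2]: t=0:+1/192 t=1:−1/36 t=2:+1/192 = -5/288
(3j)²=20/693 [(4 2 4; 0 0 0)], sign=-1
Σ_t [0,0]: t=0:+1/192 = 1/192
(3j)²=3/77 [(4 2 4; 0 -2 2)], sign=+1
⇒ 4πI² = 2700/5929
I = (-1)√(2700/5929/(4π)) = -0.19036462

-0.190365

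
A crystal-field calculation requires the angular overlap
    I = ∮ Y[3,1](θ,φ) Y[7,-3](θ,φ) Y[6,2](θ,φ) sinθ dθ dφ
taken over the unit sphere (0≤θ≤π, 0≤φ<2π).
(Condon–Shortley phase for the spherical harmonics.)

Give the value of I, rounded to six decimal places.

Checks pass: Σm=0; 16 even; l₃=6∈[4,10].
(2·3+1)(2·7+1)(2·6+1) = 1365
Δ: 4! 2! 10! / 17! → 1/2042040
sum: t=1:−1/207360 t=2:+1/57600 t=3:−1/207360 = 1/129600
3j²(3 7 6; 0 0 0) = Δ·Π!·Σ² = 168/12155  (sign +1)
sum: t=0:+1/829440 t=1:−1/181440 t=2:+1/645120 = -1/362880
3j²(3 7 6; 1 -3 2) = Δ·Π!·Σ² = 256/17017  (sign -1)
combine: 4πI² = 1365·168/12155·256/17017 = 129024/454597
take √, sign -1: I = -0.15028548

-0.150285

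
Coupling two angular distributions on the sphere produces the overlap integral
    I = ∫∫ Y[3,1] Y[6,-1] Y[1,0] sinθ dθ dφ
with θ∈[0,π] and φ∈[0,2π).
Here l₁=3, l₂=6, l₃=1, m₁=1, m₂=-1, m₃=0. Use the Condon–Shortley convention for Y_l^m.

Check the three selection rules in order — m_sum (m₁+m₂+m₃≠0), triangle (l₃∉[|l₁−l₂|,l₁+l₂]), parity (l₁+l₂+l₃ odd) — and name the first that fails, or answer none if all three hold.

azimuthal sum: 1 − 1 + 0 = 0  ✓
3 ≤ 1 ≤ 9 (triangle on l)  ✗
L = 3 + 6 + 1 = 10 (even)

triangle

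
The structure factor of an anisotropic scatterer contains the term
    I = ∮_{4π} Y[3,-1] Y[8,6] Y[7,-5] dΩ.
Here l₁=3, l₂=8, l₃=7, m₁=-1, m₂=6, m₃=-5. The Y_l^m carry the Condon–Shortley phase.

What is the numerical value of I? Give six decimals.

Rules hold: Σm=0, L=18 even, 5≤7≤11.
N = 7·17·15 = 1785
Δ = 4!·2!·12!/19! = 1/5290740
Racah Σ t=1..3: t=1:−1/7257600 t=2:+1/2073600 t=3:−1/7257600 = 1/4838400
⇒ 3j(3 8 7; 0 0 0)² = 252/20995, sgn -1
Racah Σ t=2..4: t=2:+1/3832012800 t=3:−1/239500800 t=4:+1/348364800 = -1/958003200
⇒ 3j(3 8 7; -1 6 -5)² = 8/4845, sgn -1
4πI² = N·(3j₀)²·(3jₘ)² = 14112/398905
I = +1·√(0.0353768/4π) = 0.05305846

0.053058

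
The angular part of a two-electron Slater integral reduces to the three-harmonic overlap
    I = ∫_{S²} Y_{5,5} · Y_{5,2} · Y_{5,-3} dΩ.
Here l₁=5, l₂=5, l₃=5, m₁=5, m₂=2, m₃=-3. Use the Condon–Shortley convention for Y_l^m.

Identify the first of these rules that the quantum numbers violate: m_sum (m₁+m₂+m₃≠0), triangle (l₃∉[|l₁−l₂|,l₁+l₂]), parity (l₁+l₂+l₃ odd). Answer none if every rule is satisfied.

m_sum

Σmᵢ = 4  ✗
l₃∈[|l₁−l₂|,l₁+l₂]=[0,10], have l₃=5
Σlᵢ = 15 ⇒ odd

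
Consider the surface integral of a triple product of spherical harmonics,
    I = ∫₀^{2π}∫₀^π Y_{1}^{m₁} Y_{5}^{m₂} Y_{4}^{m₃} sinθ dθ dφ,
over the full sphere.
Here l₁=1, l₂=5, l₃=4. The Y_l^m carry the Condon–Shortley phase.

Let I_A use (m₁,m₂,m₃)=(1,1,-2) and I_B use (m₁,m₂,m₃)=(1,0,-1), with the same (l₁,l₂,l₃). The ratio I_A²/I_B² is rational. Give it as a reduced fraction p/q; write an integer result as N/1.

Same 1,5,4: normalisation and zero-m 3j drop out of the ratio.
A: Δ: 2! 0! 8! / 11! → 1/495; sum: t=0:+1/2880 = 1/2880; 3j²(1 5 4; 1 1 -2) = Δ·Π!·Σ² = 2/165  (sign +1)
B: Δ: 2! 0! 8! / 11! → 1/495; sum: t=0:+1/1440 = 1/1440; 3j²(1 5 4; 1 0 -1) = Δ·Π!·Σ² = 2/99  (sign -1)
I_A²/I_B² = (2/165)/(2/99) = 3/5

3/5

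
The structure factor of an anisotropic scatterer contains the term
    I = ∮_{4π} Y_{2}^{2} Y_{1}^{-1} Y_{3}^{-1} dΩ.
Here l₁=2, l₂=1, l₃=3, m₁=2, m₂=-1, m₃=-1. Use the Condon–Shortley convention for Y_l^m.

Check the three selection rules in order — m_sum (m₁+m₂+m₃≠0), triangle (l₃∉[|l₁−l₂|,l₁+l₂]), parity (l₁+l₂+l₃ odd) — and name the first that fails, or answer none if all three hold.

m₁+m₂+m₃ = 2 − 1 − 1 = 0  ✓
triangle: |2−1|=1 ≤ l₃=3 ≤ 2+1=3  ✓
parity: l₁+l₂+l₃ = 6 is even  ✓

none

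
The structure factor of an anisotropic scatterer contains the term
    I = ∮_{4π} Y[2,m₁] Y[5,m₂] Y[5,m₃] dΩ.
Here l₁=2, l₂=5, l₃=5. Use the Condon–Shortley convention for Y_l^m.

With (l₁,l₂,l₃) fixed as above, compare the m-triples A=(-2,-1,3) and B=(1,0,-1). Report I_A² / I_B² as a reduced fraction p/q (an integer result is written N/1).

Same 2,5,5: normalisation and zero-m 3j drop out of the ratio.
A: Δ: 2! 2! 8! / 13! → 1/38610; sum: t=2:+1/5760 = 1/5760; 3j²(2 5 5; -2 -1 3) = Δ·Π!·Σ² = 56/2145  (sign +1)
B: Δ: 2! 2! 8! / 13! → 1/38610; sum: t=0:+1/1440 t=1:−1/1152 = -1/5760; 3j²(2 5 5; 1 0 -1) = Δ·Π!·Σ² = 1/858  (sign -1)
I_A²/I_B² = (56/2145)/(1/858) = 112/5

112/5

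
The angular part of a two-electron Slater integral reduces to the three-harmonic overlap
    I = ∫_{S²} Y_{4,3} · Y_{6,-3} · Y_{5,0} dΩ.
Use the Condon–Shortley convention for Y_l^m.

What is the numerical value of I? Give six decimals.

0.000000

Σlᵢ=15 odd — θ-integrand is odd under cosθ→−cosθ; I=0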